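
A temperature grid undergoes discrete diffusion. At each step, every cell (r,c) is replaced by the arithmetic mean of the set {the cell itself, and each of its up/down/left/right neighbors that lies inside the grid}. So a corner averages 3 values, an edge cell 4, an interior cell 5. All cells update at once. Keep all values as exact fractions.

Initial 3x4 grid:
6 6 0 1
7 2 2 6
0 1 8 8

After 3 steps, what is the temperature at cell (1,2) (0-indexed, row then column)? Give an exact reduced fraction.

Answer: 11423/3000

Derivation:
Step 1: cell (1,2) = 18/5
Step 2: cell (1,2) = 369/100
Step 3: cell (1,2) = 11423/3000
Full grid after step 3:
  4513/1080 26657/7200 24257/7200 461/135
  18133/4800 929/250 11423/3000 59249/14400
  7621/2160 13091/3600 7733/1800 10391/2160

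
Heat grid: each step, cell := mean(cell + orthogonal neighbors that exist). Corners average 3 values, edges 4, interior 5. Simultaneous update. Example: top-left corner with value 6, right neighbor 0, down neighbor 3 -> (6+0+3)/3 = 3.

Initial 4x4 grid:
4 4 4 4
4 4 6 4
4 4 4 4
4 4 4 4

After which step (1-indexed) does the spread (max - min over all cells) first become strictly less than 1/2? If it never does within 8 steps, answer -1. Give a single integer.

Step 1: max=9/2, min=4, spread=1/2
Step 2: max=111/25, min=4, spread=11/25
  -> spread < 1/2 first at step 2
Step 3: max=5167/1200, min=4, spread=367/1200
Step 4: max=23171/5400, min=1213/300, spread=1337/5400
Step 5: max=689669/162000, min=36469/9000, spread=33227/162000
Step 6: max=20654327/4860000, min=220049/54000, spread=849917/4860000
Step 7: max=616914347/145800000, min=3308533/810000, spread=21378407/145800000
Step 8: max=18462462371/4374000000, min=995688343/243000000, spread=540072197/4374000000

Answer: 2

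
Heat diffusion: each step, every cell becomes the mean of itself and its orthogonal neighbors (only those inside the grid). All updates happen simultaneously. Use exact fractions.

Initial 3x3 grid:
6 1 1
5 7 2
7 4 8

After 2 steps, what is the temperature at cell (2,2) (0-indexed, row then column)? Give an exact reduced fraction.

Answer: 47/9

Derivation:
Step 1: cell (2,2) = 14/3
Step 2: cell (2,2) = 47/9
Full grid after step 2:
  14/3 773/240 115/36
  1163/240 124/25 143/40
  217/36 203/40 47/9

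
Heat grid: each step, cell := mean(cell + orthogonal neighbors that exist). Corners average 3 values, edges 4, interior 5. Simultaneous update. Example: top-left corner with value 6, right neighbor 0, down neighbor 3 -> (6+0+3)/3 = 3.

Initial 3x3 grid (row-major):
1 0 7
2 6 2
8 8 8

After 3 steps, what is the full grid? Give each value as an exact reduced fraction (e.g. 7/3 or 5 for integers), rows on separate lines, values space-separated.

Answer: 2257/720 2939/800 2747/720
20959/4800 2177/500 8003/1600
3697/720 13817/2400 4027/720

Derivation:
After step 1:
  1 7/2 3
  17/4 18/5 23/4
  6 15/2 6
After step 2:
  35/12 111/40 49/12
  297/80 123/25 367/80
  71/12 231/40 77/12
After step 3:
  2257/720 2939/800 2747/720
  20959/4800 2177/500 8003/1600
  3697/720 13817/2400 4027/720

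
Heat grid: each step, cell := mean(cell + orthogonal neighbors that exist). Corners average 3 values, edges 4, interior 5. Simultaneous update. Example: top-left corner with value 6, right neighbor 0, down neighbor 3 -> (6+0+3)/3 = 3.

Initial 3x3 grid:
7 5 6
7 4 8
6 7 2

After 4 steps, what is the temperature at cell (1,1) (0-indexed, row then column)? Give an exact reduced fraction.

Answer: 229149/40000

Derivation:
Step 1: cell (1,1) = 31/5
Step 2: cell (1,1) = 549/100
Step 3: cell (1,1) = 11801/2000
Step 4: cell (1,1) = 229149/40000
Full grid after step 4:
  384077/64800 2552159/432000 369977/64800
  23873/4000 229149/40000 34247/6000
  752729/129600 4973693/864000 719729/129600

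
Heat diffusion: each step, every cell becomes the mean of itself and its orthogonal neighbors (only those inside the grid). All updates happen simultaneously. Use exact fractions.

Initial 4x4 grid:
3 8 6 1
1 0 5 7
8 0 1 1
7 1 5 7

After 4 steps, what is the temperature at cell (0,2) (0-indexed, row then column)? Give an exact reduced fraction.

Answer: 855313/216000

Derivation:
Step 1: cell (0,2) = 5
Step 2: cell (0,2) = 1063/240
Step 3: cell (0,2) = 5879/1440
Step 4: cell (0,2) = 855313/216000
Full grid after step 4:
  2951/800 271171/72000 855313/216000 52757/12960
  63719/18000 70561/20000 131651/36000 416729/108000
  37921/10800 611303/180000 624653/180000 389737/108000
  233057/64800 151363/43200 750839/216000 232787/64800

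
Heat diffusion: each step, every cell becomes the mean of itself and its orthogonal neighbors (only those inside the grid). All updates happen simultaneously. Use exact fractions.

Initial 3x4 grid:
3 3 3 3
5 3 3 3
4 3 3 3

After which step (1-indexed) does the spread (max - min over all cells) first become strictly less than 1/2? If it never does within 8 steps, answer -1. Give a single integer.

Answer: 4

Derivation:
Step 1: max=4, min=3, spread=1
Step 2: max=889/240, min=3, spread=169/240
Step 3: max=647/180, min=3, spread=107/180
Step 4: max=16769/4800, min=4547/1500, spread=11093/24000
  -> spread < 1/2 first at step 4
Step 5: max=8935129/2592000, min=330241/108000, spread=201869/518400
Step 6: max=529099471/155520000, min=66697573/21600000, spread=244384727/777600000
Step 7: max=10491395863/3110400000, min=604879243/194400000, spread=3614791/13824000
Step 8: max=1874261368751/559872000000, min=81203873921/25920000000, spread=601288460287/2799360000000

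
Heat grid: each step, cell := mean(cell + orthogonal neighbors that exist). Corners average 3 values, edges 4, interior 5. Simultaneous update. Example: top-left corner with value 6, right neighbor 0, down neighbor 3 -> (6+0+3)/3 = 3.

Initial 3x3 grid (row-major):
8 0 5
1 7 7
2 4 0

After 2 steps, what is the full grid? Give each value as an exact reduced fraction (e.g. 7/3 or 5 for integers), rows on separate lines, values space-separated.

Answer: 25/6 79/20 55/12
409/120 213/50 973/240
121/36 261/80 35/9

Derivation:
After step 1:
  3 5 4
  9/2 19/5 19/4
  7/3 13/4 11/3
After step 2:
  25/6 79/20 55/12
  409/120 213/50 973/240
  121/36 261/80 35/9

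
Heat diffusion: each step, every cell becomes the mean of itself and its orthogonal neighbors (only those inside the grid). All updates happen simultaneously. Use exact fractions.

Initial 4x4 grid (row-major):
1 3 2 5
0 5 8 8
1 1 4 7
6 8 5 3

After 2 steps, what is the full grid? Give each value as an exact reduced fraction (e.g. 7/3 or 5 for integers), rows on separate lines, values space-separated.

Answer: 35/18 719/240 353/80 11/2
509/240 171/50 253/50 229/40
251/80 96/25 247/50 45/8
4 47/10 5 31/6

Derivation:
After step 1:
  4/3 11/4 9/2 5
  7/4 17/5 27/5 7
  2 19/5 5 11/2
  5 5 5 5
After step 2:
  35/18 719/240 353/80 11/2
  509/240 171/50 253/50 229/40
  251/80 96/25 247/50 45/8
  4 47/10 5 31/6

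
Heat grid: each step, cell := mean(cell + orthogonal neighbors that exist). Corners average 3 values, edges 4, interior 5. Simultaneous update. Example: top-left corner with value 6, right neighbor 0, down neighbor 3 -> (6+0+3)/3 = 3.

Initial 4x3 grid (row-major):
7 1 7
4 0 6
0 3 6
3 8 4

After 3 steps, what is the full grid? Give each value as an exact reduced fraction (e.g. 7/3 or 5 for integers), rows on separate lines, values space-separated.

After step 1:
  4 15/4 14/3
  11/4 14/5 19/4
  5/2 17/5 19/4
  11/3 9/2 6
After step 2:
  7/2 913/240 79/18
  241/80 349/100 509/120
  739/240 359/100 189/40
  32/9 527/120 61/12
After step 3:
  619/180 54659/14400 8953/2160
  7849/2400 10883/3000 15161/3600
  23827/7200 23131/6000 441/100
  7939/2160 29917/7200 71/15

Answer: 619/180 54659/14400 8953/2160
7849/2400 10883/3000 15161/3600
23827/7200 23131/6000 441/100
7939/2160 29917/7200 71/15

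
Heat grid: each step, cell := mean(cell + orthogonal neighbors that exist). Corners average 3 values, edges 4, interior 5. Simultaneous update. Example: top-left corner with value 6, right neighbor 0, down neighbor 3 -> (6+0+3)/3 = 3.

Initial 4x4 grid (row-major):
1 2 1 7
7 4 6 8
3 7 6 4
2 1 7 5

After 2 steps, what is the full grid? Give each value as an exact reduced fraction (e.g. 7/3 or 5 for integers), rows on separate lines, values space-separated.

Answer: 109/36 109/30 49/12 187/36
511/120 403/100 529/100 67/12
147/40 122/25 257/50 35/6
11/3 19/5 61/12 95/18

Derivation:
After step 1:
  10/3 2 4 16/3
  15/4 26/5 5 25/4
  19/4 21/5 6 23/4
  2 17/4 19/4 16/3
After step 2:
  109/36 109/30 49/12 187/36
  511/120 403/100 529/100 67/12
  147/40 122/25 257/50 35/6
  11/3 19/5 61/12 95/18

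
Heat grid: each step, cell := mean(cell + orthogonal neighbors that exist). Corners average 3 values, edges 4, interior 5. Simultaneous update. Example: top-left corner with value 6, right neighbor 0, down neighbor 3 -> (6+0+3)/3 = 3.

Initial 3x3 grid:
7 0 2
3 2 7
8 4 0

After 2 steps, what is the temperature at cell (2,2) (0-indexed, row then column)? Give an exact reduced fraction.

Answer: 119/36

Derivation:
Step 1: cell (2,2) = 11/3
Step 2: cell (2,2) = 119/36
Full grid after step 2:
  133/36 737/240 17/6
  62/15 86/25 757/240
  9/2 461/120 119/36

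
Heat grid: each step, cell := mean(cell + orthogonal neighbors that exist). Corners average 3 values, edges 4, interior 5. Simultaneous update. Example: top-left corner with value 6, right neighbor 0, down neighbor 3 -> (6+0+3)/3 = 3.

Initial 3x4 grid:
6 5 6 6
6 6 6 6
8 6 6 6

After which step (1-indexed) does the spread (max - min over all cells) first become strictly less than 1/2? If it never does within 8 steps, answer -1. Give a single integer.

Step 1: max=20/3, min=17/3, spread=1
Step 2: max=59/9, min=689/120, spread=293/360
Step 3: max=853/135, min=7033/1200, spread=4943/10800
  -> spread < 1/2 first at step 3
Step 4: max=405553/64800, min=63893/10800, spread=4439/12960
Step 5: max=24047117/3888000, min=1925561/324000, spread=188077/777600
Step 6: max=1435464583/233280000, min=57877067/9720000, spread=1856599/9331200
Step 7: max=85709549597/13996800000, min=870949657/145800000, spread=83935301/559872000
Step 8: max=5128057929223/839808000000, min=52363675613/8748000000, spread=809160563/6718464000

Answer: 3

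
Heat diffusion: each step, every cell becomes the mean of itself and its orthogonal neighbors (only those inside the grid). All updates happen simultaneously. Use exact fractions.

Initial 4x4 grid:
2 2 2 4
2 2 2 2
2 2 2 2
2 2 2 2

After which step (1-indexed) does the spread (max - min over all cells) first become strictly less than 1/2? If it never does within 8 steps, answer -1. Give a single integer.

Step 1: max=8/3, min=2, spread=2/3
Step 2: max=23/9, min=2, spread=5/9
Step 3: max=257/108, min=2, spread=41/108
  -> spread < 1/2 first at step 3
Step 4: max=7523/3240, min=2, spread=1043/3240
Step 5: max=219953/97200, min=2, spread=25553/97200
Step 6: max=6503459/2916000, min=18079/9000, spread=645863/2916000
Step 7: max=192601691/87480000, min=120971/60000, spread=16225973/87480000
Step 8: max=5726277983/2624400000, min=54701/27000, spread=409340783/2624400000

Answer: 3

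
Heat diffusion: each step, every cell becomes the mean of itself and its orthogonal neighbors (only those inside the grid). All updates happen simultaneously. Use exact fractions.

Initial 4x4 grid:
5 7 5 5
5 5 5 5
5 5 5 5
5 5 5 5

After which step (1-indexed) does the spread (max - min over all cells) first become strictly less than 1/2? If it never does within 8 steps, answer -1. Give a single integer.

Step 1: max=17/3, min=5, spread=2/3
Step 2: max=331/60, min=5, spread=31/60
Step 3: max=2911/540, min=5, spread=211/540
  -> spread < 1/2 first at step 3
Step 4: max=286843/54000, min=5, spread=16843/54000
Step 5: max=2568643/486000, min=22579/4500, spread=130111/486000
Step 6: max=76542367/14580000, min=1357159/270000, spread=3255781/14580000
Step 7: max=2287353691/437400000, min=1361107/270000, spread=82360351/437400000
Step 8: max=68361316891/13122000000, min=245506441/48600000, spread=2074577821/13122000000

Answer: 3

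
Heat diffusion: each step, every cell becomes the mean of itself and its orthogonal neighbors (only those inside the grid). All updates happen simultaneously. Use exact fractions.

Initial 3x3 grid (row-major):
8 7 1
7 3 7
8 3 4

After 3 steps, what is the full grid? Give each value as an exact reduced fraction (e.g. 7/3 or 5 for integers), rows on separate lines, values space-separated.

Answer: 13049/2160 76663/14400 593/120
41669/7200 5351/1000 66563/14400
1027/180 36169/7200 10189/2160

Derivation:
After step 1:
  22/3 19/4 5
  13/2 27/5 15/4
  6 9/2 14/3
After step 2:
  223/36 1349/240 9/2
  757/120 249/50 1129/240
  17/3 617/120 155/36
After step 3:
  13049/2160 76663/14400 593/120
  41669/7200 5351/1000 66563/14400
  1027/180 36169/7200 10189/2160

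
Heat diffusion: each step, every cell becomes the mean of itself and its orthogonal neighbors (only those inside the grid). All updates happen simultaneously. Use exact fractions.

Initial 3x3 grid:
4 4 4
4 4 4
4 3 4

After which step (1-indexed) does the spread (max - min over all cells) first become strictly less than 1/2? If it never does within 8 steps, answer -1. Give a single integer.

Answer: 1

Derivation:
Step 1: max=4, min=11/3, spread=1/3
  -> spread < 1/2 first at step 1
Step 2: max=4, min=893/240, spread=67/240
Step 3: max=793/200, min=8203/2160, spread=1807/10800
Step 4: max=21239/5400, min=3298037/864000, spread=33401/288000
Step 5: max=2116609/540000, min=29874067/7776000, spread=3025513/38880000
Step 6: max=112444051/28800000, min=11976673133/3110400000, spread=53531/995328
Step 7: max=30312883949/7776000000, min=720463074151/186624000000, spread=450953/11943936
Step 8: max=3631471389481/933120000000, min=43280856439397/11197440000000, spread=3799043/143327232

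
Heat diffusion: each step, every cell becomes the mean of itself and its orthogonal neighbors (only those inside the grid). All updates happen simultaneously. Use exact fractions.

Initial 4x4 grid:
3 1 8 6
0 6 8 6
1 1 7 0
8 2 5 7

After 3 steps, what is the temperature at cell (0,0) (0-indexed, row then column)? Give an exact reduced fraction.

Answer: 6377/2160

Derivation:
Step 1: cell (0,0) = 4/3
Step 2: cell (0,0) = 25/9
Step 3: cell (0,0) = 6377/2160
Full grid after step 3:
  6377/2160 29831/7200 36919/7200 2549/432
  2767/900 22427/6000 31219/6000 4793/900
  689/225 943/240 8949/2000 757/150
  7549/2160 27523/7200 10897/2400 1093/240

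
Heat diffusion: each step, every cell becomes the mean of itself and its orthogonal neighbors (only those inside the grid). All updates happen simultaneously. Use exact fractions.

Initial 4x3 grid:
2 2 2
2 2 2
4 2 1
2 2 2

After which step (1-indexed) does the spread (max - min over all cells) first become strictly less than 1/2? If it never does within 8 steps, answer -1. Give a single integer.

Answer: 3

Derivation:
Step 1: max=8/3, min=5/3, spread=1
Step 2: max=37/15, min=65/36, spread=119/180
Step 3: max=629/270, min=6851/3600, spread=4607/10800
  -> spread < 1/2 first at step 3
Step 4: max=242897/108000, min=70429/36000, spread=3161/10800
Step 5: max=2143157/972000, min=644549/324000, spread=20951/97200
Step 6: max=63274559/29160000, min=4894007/2430000, spread=181859/1166400
Step 7: max=3760224481/1749600000, min=591890651/291600000, spread=8355223/69984000
Step 8: max=223871498129/104976000000, min=2234960599/1093500000, spread=14904449/167961600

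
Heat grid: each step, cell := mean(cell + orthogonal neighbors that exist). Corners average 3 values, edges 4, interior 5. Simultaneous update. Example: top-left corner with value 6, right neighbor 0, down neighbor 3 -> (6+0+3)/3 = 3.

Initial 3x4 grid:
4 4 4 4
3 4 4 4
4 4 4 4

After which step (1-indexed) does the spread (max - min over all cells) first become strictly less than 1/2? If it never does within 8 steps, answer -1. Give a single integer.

Answer: 1

Derivation:
Step 1: max=4, min=11/3, spread=1/3
  -> spread < 1/2 first at step 1
Step 2: max=4, min=893/240, spread=67/240
Step 3: max=4, min=8203/2160, spread=437/2160
Step 4: max=3991/1000, min=3298469/864000, spread=29951/172800
Step 5: max=13421/3375, min=29888179/7776000, spread=206761/1555200
Step 6: max=21434329/5400000, min=11985404429/3110400000, spread=14430763/124416000
Step 7: max=1710347273/432000000, min=721388258311/186624000000, spread=139854109/1492992000
Step 8: max=153668771023/38880000000, min=43367288109749/11197440000000, spread=7114543559/89579520000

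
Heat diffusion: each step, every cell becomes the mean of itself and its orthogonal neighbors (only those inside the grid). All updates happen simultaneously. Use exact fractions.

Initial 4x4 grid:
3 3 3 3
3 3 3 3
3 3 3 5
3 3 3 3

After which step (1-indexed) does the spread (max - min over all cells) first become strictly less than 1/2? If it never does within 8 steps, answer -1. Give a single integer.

Step 1: max=11/3, min=3, spread=2/3
Step 2: max=211/60, min=3, spread=31/60
Step 3: max=1831/540, min=3, spread=211/540
  -> spread < 1/2 first at step 3
Step 4: max=178843/54000, min=3, spread=16843/54000
Step 5: max=1596643/486000, min=13579/4500, spread=130111/486000
Step 6: max=47382367/14580000, min=817159/270000, spread=3255781/14580000
Step 7: max=1412553691/437400000, min=821107/270000, spread=82360351/437400000
Step 8: max=42117316891/13122000000, min=148306441/48600000, spread=2074577821/13122000000

Answer: 3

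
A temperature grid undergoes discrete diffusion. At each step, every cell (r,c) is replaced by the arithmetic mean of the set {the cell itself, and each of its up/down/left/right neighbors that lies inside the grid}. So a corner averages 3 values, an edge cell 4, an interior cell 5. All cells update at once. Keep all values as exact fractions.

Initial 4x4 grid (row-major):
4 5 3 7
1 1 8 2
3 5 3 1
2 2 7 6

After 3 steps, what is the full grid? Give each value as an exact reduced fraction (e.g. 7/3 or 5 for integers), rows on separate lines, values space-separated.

Answer: 91/27 12841/3600 5227/1200 503/120
10531/3600 277/75 3831/1000 2581/600
11083/3600 9871/3000 3089/750 283/72
3229/1080 6569/1800 1409/360 1151/270

Derivation:
After step 1:
  10/3 13/4 23/4 4
  9/4 4 17/5 9/2
  11/4 14/5 24/5 3
  7/3 4 9/2 14/3
After step 2:
  53/18 49/12 41/10 19/4
  37/12 157/50 449/100 149/40
  38/15 367/100 37/10 509/120
  109/36 409/120 539/120 73/18
After step 3:
  91/27 12841/3600 5227/1200 503/120
  10531/3600 277/75 3831/1000 2581/600
  11083/3600 9871/3000 3089/750 283/72
  3229/1080 6569/1800 1409/360 1151/270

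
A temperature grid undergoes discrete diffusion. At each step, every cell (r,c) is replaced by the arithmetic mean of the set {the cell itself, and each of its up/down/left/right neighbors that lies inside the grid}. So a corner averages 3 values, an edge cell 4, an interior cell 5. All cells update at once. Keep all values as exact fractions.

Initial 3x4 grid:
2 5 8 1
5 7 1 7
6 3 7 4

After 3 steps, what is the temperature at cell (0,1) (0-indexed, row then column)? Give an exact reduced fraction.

Step 1: cell (0,1) = 11/2
Step 2: cell (0,1) = 349/80
Step 3: cell (0,1) = 11779/2400
Full grid after step 3:
  1093/240 11779/2400 32057/7200 1037/216
  4439/900 27481/6000 1886/375 64009/14400
  5111/1080 4589/900 1849/400 713/144

Answer: 11779/2400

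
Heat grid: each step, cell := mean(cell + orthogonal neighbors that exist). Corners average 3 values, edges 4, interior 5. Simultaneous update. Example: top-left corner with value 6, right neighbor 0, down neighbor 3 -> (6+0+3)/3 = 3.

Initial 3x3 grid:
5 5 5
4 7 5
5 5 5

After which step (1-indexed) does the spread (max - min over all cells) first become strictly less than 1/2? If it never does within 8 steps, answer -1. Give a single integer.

Step 1: max=11/2, min=14/3, spread=5/6
Step 2: max=539/100, min=1187/240, spread=533/1200
  -> spread < 1/2 first at step 2
Step 3: max=12739/2400, min=10927/2160, spread=5381/21600
Step 4: max=56687/10800, min=4408523/864000, spread=126437/864000
Step 5: max=45197351/8640000, min=39947143/7776000, spread=7304729/77760000
Step 6: max=67526111/12960000, min=16017451907/3110400000, spread=188814733/3110400000
Step 7: max=53946063353/10368000000, min=144521889487/27993600000, spread=11324815661/279936000000
Step 8: max=727097609947/139968000000, min=57861888491963/11197440000000, spread=101973434599/3732480000000

Answer: 2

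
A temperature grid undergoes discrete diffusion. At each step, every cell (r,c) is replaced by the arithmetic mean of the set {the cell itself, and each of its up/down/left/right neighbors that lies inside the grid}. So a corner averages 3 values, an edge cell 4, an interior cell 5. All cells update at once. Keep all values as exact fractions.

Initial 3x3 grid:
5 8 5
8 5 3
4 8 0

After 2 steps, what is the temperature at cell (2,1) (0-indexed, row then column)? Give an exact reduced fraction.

Step 1: cell (2,1) = 17/4
Step 2: cell (2,1) = 1259/240
Full grid after step 2:
  73/12 1469/240 43/9
  767/120 503/100 373/80
  197/36 1259/240 67/18

Answer: 1259/240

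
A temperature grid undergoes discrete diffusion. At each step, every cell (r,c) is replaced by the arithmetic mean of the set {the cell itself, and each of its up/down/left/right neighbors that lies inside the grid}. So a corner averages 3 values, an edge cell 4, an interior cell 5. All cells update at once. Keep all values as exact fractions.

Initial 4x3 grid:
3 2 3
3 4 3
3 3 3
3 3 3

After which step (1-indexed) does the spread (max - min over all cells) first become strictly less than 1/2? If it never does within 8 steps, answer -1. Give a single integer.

Step 1: max=13/4, min=8/3, spread=7/12
Step 2: max=157/50, min=17/6, spread=23/75
  -> spread < 1/2 first at step 2
Step 3: max=3091/1000, min=1265/432, spread=8789/54000
Step 4: max=220123/72000, min=319417/108000, spread=4307/43200
Step 5: max=12199/4000, min=5796619/1944000, spread=26419/388800
Step 6: max=29251019/9600000, min=1162532557/388800000, spread=1770697/31104000
Step 7: max=2365301261/777600000, min=10494566087/3499200000, spread=11943167/279936000
Step 8: max=945396317851/311040000000, min=4202661906517/1399680000000, spread=825944381/22394880000

Answer: 2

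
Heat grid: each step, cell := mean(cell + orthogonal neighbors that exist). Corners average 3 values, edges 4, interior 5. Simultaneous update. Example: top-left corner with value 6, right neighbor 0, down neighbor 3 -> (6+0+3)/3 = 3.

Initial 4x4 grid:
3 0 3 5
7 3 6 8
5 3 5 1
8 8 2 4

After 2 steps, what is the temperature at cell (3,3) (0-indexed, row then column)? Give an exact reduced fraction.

Step 1: cell (3,3) = 7/3
Step 2: cell (3,3) = 139/36
Full grid after step 2:
  121/36 773/240 193/48 83/18
  1043/240 407/100 207/50 119/24
  441/80 23/5 449/100 457/120
  6 109/20 59/15 139/36

Answer: 139/36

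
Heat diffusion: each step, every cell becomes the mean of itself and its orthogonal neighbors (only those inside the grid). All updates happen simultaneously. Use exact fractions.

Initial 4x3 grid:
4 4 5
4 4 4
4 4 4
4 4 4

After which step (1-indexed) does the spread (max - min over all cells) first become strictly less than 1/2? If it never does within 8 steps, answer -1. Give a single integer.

Step 1: max=13/3, min=4, spread=1/3
  -> spread < 1/2 first at step 1
Step 2: max=77/18, min=4, spread=5/18
Step 3: max=905/216, min=4, spread=41/216
Step 4: max=107897/25920, min=4, spread=4217/25920
Step 5: max=6429949/1555200, min=28879/7200, spread=38417/311040
Step 6: max=384448211/93312000, min=578597/144000, spread=1903471/18662400
Step 7: max=22995869089/5598720000, min=17395759/4320000, spread=18038617/223948800
Step 8: max=1376960982851/335923200000, min=1568126759/388800000, spread=883978523/13436928000

Answer: 1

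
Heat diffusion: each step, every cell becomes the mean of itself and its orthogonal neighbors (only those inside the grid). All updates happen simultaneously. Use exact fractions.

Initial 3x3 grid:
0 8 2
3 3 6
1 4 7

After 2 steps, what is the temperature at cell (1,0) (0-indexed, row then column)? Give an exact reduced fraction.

Answer: 773/240

Derivation:
Step 1: cell (1,0) = 7/4
Step 2: cell (1,0) = 773/240
Full grid after step 2:
  26/9 341/80 157/36
  773/240 361/100 203/40
  49/18 1013/240 167/36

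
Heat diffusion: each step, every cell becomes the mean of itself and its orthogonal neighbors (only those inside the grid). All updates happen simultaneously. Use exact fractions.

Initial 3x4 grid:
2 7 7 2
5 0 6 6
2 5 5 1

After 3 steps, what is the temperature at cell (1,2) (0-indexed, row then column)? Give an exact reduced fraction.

Answer: 4307/1000

Derivation:
Step 1: cell (1,2) = 24/5
Step 2: cell (1,2) = 229/50
Step 3: cell (1,2) = 4307/1000
Full grid after step 3:
  8791/2160 15197/3600 2827/600 1117/240
  51593/14400 6253/1500 4307/1000 7087/1600
  437/120 8873/2400 3311/800 62/15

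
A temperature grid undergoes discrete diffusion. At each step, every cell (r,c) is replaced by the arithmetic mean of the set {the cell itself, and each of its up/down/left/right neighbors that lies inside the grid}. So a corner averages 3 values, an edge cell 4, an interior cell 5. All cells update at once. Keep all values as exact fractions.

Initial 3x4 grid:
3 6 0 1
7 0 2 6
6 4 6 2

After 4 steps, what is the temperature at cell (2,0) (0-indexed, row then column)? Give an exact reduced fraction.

Answer: 68029/16200

Derivation:
Step 1: cell (2,0) = 17/3
Step 2: cell (2,0) = 41/9
Step 3: cell (2,0) = 4859/1080
Step 4: cell (2,0) = 68029/16200
Full grid after step 4:
  122833/32400 373141/108000 320791/108000 369097/129600
  147227/36000 54733/15000 394189/120000 890291/288000
  68029/16200 428891/108000 385541/108000 441797/129600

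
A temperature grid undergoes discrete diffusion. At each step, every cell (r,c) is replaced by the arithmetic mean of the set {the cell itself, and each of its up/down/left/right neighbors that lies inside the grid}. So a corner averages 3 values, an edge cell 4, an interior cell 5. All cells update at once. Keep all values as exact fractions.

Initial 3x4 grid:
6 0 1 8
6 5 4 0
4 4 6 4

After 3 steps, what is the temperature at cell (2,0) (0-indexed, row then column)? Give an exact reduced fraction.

Step 1: cell (2,0) = 14/3
Step 2: cell (2,0) = 44/9
Step 3: cell (2,0) = 4949/1080
Full grid after step 3:
  481/120 353/96 331/96 793/240
  12529/2880 4829/1200 2183/600 2609/720
  4949/1080 1243/288 1157/288 8117/2160

Answer: 4949/1080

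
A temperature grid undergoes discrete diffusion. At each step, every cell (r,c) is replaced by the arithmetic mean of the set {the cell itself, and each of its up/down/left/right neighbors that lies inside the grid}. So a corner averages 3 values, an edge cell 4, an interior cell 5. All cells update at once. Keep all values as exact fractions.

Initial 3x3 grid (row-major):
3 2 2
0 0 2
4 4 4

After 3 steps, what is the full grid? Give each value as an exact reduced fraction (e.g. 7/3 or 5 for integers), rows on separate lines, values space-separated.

After step 1:
  5/3 7/4 2
  7/4 8/5 2
  8/3 3 10/3
After step 2:
  31/18 421/240 23/12
  461/240 101/50 67/30
  89/36 53/20 25/9
After step 3:
  1943/1080 26687/14400 1417/720
  29287/14400 6347/3000 8053/3600
  5071/2160 62/25 1379/540

Answer: 1943/1080 26687/14400 1417/720
29287/14400 6347/3000 8053/3600
5071/2160 62/25 1379/540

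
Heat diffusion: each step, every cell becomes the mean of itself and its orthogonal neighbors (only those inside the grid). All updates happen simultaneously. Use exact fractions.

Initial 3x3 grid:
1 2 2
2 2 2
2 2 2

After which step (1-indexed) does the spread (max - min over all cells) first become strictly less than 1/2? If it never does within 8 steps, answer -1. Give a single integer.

Answer: 1

Derivation:
Step 1: max=2, min=5/3, spread=1/3
  -> spread < 1/2 first at step 1
Step 2: max=2, min=31/18, spread=5/18
Step 3: max=2, min=391/216, spread=41/216
Step 4: max=709/360, min=23789/12960, spread=347/2592
Step 5: max=7043/3600, min=1448263/777600, spread=2921/31104
Step 6: max=838517/432000, min=87483461/46656000, spread=24611/373248
Step 7: max=18783259/9720000, min=5279997967/2799360000, spread=207329/4478976
Step 8: max=997998401/518400000, min=317893247549/167961600000, spread=1746635/53747712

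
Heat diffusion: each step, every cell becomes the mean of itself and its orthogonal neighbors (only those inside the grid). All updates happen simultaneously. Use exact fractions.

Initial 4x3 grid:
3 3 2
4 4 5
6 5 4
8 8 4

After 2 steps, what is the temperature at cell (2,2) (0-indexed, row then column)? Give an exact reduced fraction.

Answer: 1139/240

Derivation:
Step 1: cell (2,2) = 9/2
Step 2: cell (2,2) = 1139/240
Full grid after step 2:
  127/36 52/15 121/36
  263/60 103/25 947/240
  341/60 261/50 1139/240
  58/9 1459/240 193/36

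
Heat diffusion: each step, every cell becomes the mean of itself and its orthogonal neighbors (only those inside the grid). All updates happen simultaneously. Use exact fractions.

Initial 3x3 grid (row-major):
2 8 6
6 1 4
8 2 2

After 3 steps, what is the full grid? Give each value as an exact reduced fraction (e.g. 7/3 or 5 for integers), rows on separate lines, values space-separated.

Answer: 5161/1080 64429/14400 539/120
63029/14400 6437/1500 55529/14400
4651/1080 18043/4800 3941/1080

Derivation:
After step 1:
  16/3 17/4 6
  17/4 21/5 13/4
  16/3 13/4 8/3
After step 2:
  83/18 1187/240 9/2
  1147/240 96/25 967/240
  77/18 309/80 55/18
After step 3:
  5161/1080 64429/14400 539/120
  63029/14400 6437/1500 55529/14400
  4651/1080 18043/4800 3941/1080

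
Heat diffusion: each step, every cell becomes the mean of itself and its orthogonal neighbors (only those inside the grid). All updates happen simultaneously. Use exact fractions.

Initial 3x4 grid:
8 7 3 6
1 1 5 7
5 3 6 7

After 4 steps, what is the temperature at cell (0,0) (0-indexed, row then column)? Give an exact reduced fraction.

Step 1: cell (0,0) = 16/3
Step 2: cell (0,0) = 83/18
Step 3: cell (0,0) = 9479/2160
Step 4: cell (0,0) = 559261/129600
Full grid after step 4:
  559261/129600 492673/108000 537373/108000 691051/129600
  3540569/864000 1571251/360000 197789/40000 1544173/288000
  170387/43200 12793/3000 263749/54000 695351/129600

Answer: 559261/129600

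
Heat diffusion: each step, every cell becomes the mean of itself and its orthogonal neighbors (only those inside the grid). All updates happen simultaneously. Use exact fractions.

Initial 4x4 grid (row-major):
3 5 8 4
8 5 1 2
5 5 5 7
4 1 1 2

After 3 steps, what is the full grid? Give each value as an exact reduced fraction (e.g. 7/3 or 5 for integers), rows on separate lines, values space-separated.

After step 1:
  16/3 21/4 9/2 14/3
  21/4 24/5 21/5 7/2
  11/2 21/5 19/5 4
  10/3 11/4 9/4 10/3
After step 2:
  95/18 1193/240 1117/240 38/9
  1253/240 237/50 104/25 491/120
  1097/240 421/100 369/100 439/120
  139/36 47/15 91/30 115/36
After step 3:
  5569/1080 35357/7200 32413/7200 9337/2160
  35657/7200 13981/3000 25603/6000 14519/3600
  32153/7200 24413/6000 11251/3000 13171/3600
  8327/2160 6407/1800 5873/1800 3559/1080

Answer: 5569/1080 35357/7200 32413/7200 9337/2160
35657/7200 13981/3000 25603/6000 14519/3600
32153/7200 24413/6000 11251/3000 13171/3600
8327/2160 6407/1800 5873/1800 3559/1080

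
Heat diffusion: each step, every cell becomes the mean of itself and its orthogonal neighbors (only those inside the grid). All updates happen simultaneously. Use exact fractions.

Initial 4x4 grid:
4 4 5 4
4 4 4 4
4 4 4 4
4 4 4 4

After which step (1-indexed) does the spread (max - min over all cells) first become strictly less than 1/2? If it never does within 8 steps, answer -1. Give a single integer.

Step 1: max=13/3, min=4, spread=1/3
  -> spread < 1/2 first at step 1
Step 2: max=511/120, min=4, spread=31/120
Step 3: max=4531/1080, min=4, spread=211/1080
Step 4: max=448843/108000, min=4, spread=16843/108000
Step 5: max=4026643/972000, min=36079/9000, spread=130111/972000
Step 6: max=120282367/29160000, min=2167159/540000, spread=3255781/29160000
Step 7: max=3599553691/874800000, min=2171107/540000, spread=82360351/874800000
Step 8: max=107727316891/26244000000, min=391306441/97200000, spread=2074577821/26244000000

Answer: 1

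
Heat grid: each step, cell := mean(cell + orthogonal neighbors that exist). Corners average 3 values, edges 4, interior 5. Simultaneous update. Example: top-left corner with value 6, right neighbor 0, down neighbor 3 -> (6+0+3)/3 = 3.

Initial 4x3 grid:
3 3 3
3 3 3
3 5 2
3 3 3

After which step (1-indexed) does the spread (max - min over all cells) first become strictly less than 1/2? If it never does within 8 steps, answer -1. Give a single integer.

Answer: 2

Derivation:
Step 1: max=7/2, min=8/3, spread=5/6
Step 2: max=337/100, min=35/12, spread=34/75
  -> spread < 1/2 first at step 2
Step 3: max=3931/1200, min=226/75, spread=21/80
Step 4: max=69907/21600, min=16333/5400, spread=61/288
Step 5: max=862601/270000, min=993857/324000, spread=206321/1620000
Step 6: max=82691839/25920000, min=59701573/19440000, spread=370769/3110400
Step 7: max=14802780503/4665600000, min=3602211707/1166400000, spread=5252449/62208000
Step 8: max=886473748277/279936000000, min=216556614913/69984000000, spread=161978309/2239488000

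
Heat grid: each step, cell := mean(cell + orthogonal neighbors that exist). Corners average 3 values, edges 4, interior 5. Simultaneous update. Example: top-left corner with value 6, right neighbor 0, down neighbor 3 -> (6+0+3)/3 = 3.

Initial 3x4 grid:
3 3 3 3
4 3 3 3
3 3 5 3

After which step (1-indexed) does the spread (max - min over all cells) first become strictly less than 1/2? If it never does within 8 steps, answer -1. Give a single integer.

Step 1: max=11/3, min=3, spread=2/3
Step 2: max=211/60, min=3, spread=31/60
Step 3: max=1831/540, min=467/150, spread=749/2700
  -> spread < 1/2 first at step 3
Step 4: max=181243/54000, min=8509/2700, spread=11063/54000
Step 5: max=10774927/3240000, min=430573/135000, spread=17647/129600
Step 6: max=642556793/194400000, min=31188029/9720000, spread=18796213/194400000
Step 7: max=38434760887/11664000000, min=940327393/291600000, spread=273888389/3888000000
Step 8: max=5518760556127/1679616000000, min=12573289511/3888000000, spread=696795899/13436928000

Answer: 3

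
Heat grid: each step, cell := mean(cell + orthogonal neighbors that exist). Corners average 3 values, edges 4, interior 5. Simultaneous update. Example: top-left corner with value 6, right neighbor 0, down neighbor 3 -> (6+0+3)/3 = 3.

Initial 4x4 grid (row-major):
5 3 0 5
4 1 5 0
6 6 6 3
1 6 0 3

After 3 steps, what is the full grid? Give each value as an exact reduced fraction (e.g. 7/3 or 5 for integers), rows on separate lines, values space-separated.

After step 1:
  4 9/4 13/4 5/3
  4 19/5 12/5 13/4
  17/4 5 4 3
  13/3 13/4 15/4 2
After step 2:
  41/12 133/40 287/120 49/18
  321/80 349/100 167/50 619/240
  211/48 203/50 363/100 49/16
  71/18 49/12 13/4 35/12
After step 3:
  2581/720 3787/1200 10601/3600 5539/2160
  3063/800 7291/2000 18517/6000 21067/7200
  29543/7200 23591/6000 6937/2000 7313/2400
  1789/432 3451/900 347/100 443/144

Answer: 2581/720 3787/1200 10601/3600 5539/2160
3063/800 7291/2000 18517/6000 21067/7200
29543/7200 23591/6000 6937/2000 7313/2400
1789/432 3451/900 347/100 443/144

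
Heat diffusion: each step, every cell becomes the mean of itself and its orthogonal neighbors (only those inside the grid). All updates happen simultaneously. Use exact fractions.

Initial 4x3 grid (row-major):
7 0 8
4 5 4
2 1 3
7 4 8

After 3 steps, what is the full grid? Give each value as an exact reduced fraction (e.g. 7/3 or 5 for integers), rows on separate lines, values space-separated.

Answer: 2137/540 3821/900 749/180
14309/3600 2873/750 2539/600
13849/3600 6041/1500 2479/600
112/27 3811/900 53/12

Derivation:
After step 1:
  11/3 5 4
  9/2 14/5 5
  7/2 3 4
  13/3 5 5
After step 2:
  79/18 58/15 14/3
  217/60 203/50 79/20
  23/6 183/50 17/4
  77/18 13/3 14/3
After step 3:
  2137/540 3821/900 749/180
  14309/3600 2873/750 2539/600
  13849/3600 6041/1500 2479/600
  112/27 3811/900 53/12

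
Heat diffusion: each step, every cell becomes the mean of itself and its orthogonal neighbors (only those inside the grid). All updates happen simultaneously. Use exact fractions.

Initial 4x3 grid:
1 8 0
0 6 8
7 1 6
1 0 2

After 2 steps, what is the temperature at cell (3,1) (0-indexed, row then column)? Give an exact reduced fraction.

Answer: 31/12

Derivation:
Step 1: cell (3,1) = 1
Step 2: cell (3,1) = 31/12
Full grid after step 2:
  41/12 1001/240 169/36
  267/80 417/100 1151/240
  149/48 161/50 191/48
  71/36 31/12 95/36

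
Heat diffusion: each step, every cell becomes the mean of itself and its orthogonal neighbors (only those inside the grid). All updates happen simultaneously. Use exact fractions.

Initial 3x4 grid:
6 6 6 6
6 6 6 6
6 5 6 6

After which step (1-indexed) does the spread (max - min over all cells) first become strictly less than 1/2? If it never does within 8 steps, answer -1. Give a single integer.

Answer: 1

Derivation:
Step 1: max=6, min=17/3, spread=1/3
  -> spread < 1/2 first at step 1
Step 2: max=6, min=689/120, spread=31/120
Step 3: max=6, min=6269/1080, spread=211/1080
Step 4: max=10753/1800, min=631103/108000, spread=14077/108000
Step 5: max=644317/108000, min=5691593/972000, spread=5363/48600
Step 6: max=357131/60000, min=171219191/29160000, spread=93859/1166400
Step 7: max=577863533/97200000, min=10287325519/1749600000, spread=4568723/69984000
Step 8: max=17314381111/2916000000, min=618075564371/104976000000, spread=8387449/167961600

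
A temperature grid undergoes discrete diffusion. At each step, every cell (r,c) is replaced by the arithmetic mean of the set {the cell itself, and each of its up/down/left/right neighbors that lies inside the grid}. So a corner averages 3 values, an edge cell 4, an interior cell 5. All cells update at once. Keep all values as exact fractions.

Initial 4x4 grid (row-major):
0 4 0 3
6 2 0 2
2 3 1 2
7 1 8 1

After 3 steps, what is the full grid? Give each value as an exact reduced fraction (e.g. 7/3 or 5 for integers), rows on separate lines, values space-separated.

After step 1:
  10/3 3/2 7/4 5/3
  5/2 3 1 7/4
  9/2 9/5 14/5 3/2
  10/3 19/4 11/4 11/3
After step 2:
  22/9 115/48 71/48 31/18
  10/3 49/25 103/50 71/48
  91/30 337/100 197/100 583/240
  151/36 379/120 419/120 95/36
After step 3:
  1177/432 14903/7200 13783/7200 337/216
  4847/1800 15743/6000 5369/3000 13843/7200
  6269/1800 1619/600 3197/1200 15331/7200
  3739/1080 12793/3600 10133/3600 6163/2160

Answer: 1177/432 14903/7200 13783/7200 337/216
4847/1800 15743/6000 5369/3000 13843/7200
6269/1800 1619/600 3197/1200 15331/7200
3739/1080 12793/3600 10133/3600 6163/2160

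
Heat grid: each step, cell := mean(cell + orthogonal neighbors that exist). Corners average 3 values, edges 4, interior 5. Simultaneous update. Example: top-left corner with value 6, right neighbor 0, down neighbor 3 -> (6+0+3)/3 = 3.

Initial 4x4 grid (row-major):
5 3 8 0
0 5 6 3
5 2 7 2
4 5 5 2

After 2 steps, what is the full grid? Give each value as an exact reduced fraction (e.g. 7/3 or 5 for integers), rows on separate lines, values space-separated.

After step 1:
  8/3 21/4 17/4 11/3
  15/4 16/5 29/5 11/4
  11/4 24/5 22/5 7/2
  14/3 4 19/4 3
After step 2:
  35/9 461/120 569/120 32/9
  371/120 114/25 102/25 943/240
  479/120 383/100 93/20 273/80
  137/36 1093/240 323/80 15/4

Answer: 35/9 461/120 569/120 32/9
371/120 114/25 102/25 943/240
479/120 383/100 93/20 273/80
137/36 1093/240 323/80 15/4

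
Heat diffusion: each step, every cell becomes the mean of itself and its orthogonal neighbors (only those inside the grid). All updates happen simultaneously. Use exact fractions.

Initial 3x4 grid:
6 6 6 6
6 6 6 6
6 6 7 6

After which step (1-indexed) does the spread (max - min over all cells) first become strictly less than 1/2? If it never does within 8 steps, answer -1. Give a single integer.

Answer: 1

Derivation:
Step 1: max=19/3, min=6, spread=1/3
  -> spread < 1/2 first at step 1
Step 2: max=751/120, min=6, spread=31/120
Step 3: max=6691/1080, min=6, spread=211/1080
Step 4: max=664897/108000, min=10847/1800, spread=14077/108000
Step 5: max=5972407/972000, min=651683/108000, spread=5363/48600
Step 6: max=178700809/29160000, min=362869/60000, spread=93859/1166400
Step 7: max=10707874481/1749600000, min=588536467/97200000, spread=4568723/69984000
Step 8: max=641636435629/104976000000, min=17677618889/2916000000, spread=8387449/167961600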